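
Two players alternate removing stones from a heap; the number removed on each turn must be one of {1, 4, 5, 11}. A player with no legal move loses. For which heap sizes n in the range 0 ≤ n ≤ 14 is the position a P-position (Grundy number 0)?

G(0) = 0
G(1) = mex{0} = 1
G(2) = mex{1} = 0
G(3) = mex{0} = 1
G(4) = mex{1,0} = 2
G(5) = mex{2,1,0} = 3
G(6) = mex{3,0,1} = 2
G(7) = mex{2,1,0} = 3
G(8) = mex{3,2,1} = 0
G(9) = mex{0,3,2} = 1
G(10) = mex{1,2,3} = 0
G(11) = mex{0,3,2,0} = 1
G(12) = mex{1,0,3,1} = 2
G(13) = mex{2,1,0,0} = 3
G(14) = mex{3,0,1,1} = 2
P-positions are exactly the n with G(n) = 0.

0, 2, 8, 10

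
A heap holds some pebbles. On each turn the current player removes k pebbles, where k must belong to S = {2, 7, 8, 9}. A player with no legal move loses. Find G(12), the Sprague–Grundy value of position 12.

G(0) = 0
G(1) = mex{} = 0
G(2) = mex{0} = 1
G(3) = mex{0} = 1
G(4) = mex{1} = 0
G(5) = mex{1} = 0
G(6) = mex{0} = 1
G(7) = mex{0,0} = 1
G(8) = mex{1,0,0} = 2
G(9) = mex{1,1,0,0} = 2
G(10) = mex{2,1,1,0} = 3
G(11) = mex{2,0,1,1} = 3
G(12) = mex{3,0,0,1} = 2

2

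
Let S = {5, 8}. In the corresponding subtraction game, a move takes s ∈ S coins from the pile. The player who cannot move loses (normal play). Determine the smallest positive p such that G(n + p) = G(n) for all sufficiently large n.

13

n :  0  1  2  3  4  5  6  7  8  9 10 11 12 13 14 15 16 17 18 19 20 21 22 23 24 25 26 27
G :  0  0  0  0  0  1  1  1  1  1  2  2  2  0  0  0  0  0  1  1  1  1  1  2  2  2  0  0
G(n+13) = G(n) holds for n = 0,…,7 (a full window of length max(S) = 8), so the sequence is purely periodic with period 13.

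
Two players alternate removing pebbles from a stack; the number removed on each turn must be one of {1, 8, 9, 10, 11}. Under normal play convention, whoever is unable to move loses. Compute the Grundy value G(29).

3

G(0) = 0
G(1) = mex{0} = 1
G(2) = mex{1} = 0
G(3) = mex{0} = 1
G(4) = mex{1} = 0
G(5) = mex{0} = 1
G(6) = mex{1} = 0
G(7) = mex{0} = 1
G(8) = mex{1,0} = 2
G(9) = mex{2,1,0} = 3
G(10) = mex{3,0,1,0} = 2
G(11) = mex{2,1,0,1,0} = 3
G(12) = mex{3,0,1,0,1} = 2
G(13) = mex{2,1,0,1,0} = 3
G(14) = mex{3,0,1,0,1} = 2
G(15) = mex{2,1,0,1,0} = 3
G(16) = mex{3,2,1,0,1} = 4
G(17) = mex{4,3,2,1,0} = 5
G(18) = mex{5,2,3,2,1} = 0
G(19) = mex{0,3,2,3,2} = 1
G(20) = mex{1,2,3,2,3} = 0
G(21) = mex{0,3,2,3,2} = 1
G(22) = mex{1,2,3,2,3} = 0
G(23) = mex{0,3,2,3,2} = 1
G(24) = mex{1,4,3,2,3} = 0
G(25) = mex{0,5,4,3,2} = 1
G(26) = mex{1,0,5,4,3} = 2
G(27) = mex{2,1,0,5,4} = 3
G(28) = mex{3,0,1,0,5} = 2
G(29) = mex{2,1,0,1,0} = 3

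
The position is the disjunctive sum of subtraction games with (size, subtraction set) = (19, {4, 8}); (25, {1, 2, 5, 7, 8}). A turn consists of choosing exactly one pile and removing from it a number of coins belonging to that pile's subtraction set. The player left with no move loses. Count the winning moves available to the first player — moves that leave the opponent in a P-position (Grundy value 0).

Pile A, S = {4, 8}:
n :  0  1  2  3  4  5  6  7  8  9 10 11 12 13 14 15 16 17 18 19
G :  0  0  0  0  1  1  1  1  2  2  2  2  0  0  0  0  1  1  1  1
G_A(19) = 1.
Pile B, S = {1, 2, 5, 7, 8}:
G(0) = 0
G(1) = mex{0} = 1
G(2) = mex{1,0} = 2
G(3) = mex{2,1} = 0
G(4) = mex{0,2} = 1
G(5) = mex{1,0,0} = 2
G(6) = mex{2,1,1} = 0
G(7) = mex{0,2,2,0} = 1
G(8) = mex{1,0,0,1,0} = 2
G(9) = mex{2,1,1,2,1} = 0
G(10) = mex{0,2,2,0,2} = 1
G(11) = mex{1,0,0,1,0} = 2
G(12) = mex{2,1,1,2,1} = 0
G(13) = mex{0,2,2,0,2} = 1
G(14) = mex{1,0,0,1,0} = 2
G(15) = mex{2,1,1,2,1} = 0
G(16) = mex{0,2,2,0,2} = 1
G(17) = mex{1,0,0,1,0} = 2
G(18) = mex{2,1,1,2,1} = 0
G(19) = mex{0,2,2,0,2} = 1
G(20) = mex{1,0,0,1,0} = 2
G(21) = mex{2,1,1,2,1} = 0
G(22) = mex{0,2,2,0,2} = 1
G(23) = mex{1,0,0,1,0} = 2
G(24) = mex{2,1,1,2,1} = 0
G(25) = mex{0,2,2,0,2} = 1
G_B(25) = 1.
Combined Grundy value = 1 ⊕ 1 = 0.
A winning move leaves total XOR = 0, i.e. changes one component's Grundy value g to g ⊕ X where X is the current total.
Pile A: target g' = 1⊕0 = 1, but every legal move changes the Grundy value (mex property), so 0 moves.
Pile B: target g' = 1⊕0 = 1, but every legal move changes the Grundy value (mex property), so 0 moves.

0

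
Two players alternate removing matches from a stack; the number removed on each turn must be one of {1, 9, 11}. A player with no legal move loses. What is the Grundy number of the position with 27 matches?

1

G(0) = 0
G(1) = mex{0} = 1
G(2) = mex{1} = 0
G(3) = mex{0} = 1
G(4) = mex{1} = 0
G(5) = mex{0} = 1
G(6) = mex{1} = 0
G(7) = mex{0} = 1
G(8) = mex{1} = 0
G(9) = mex{0,0} = 1
G(10) = mex{1,1} = 0
G(11) = mex{0,0,0} = 1
G(12) = mex{1,1,1} = 0
G(13) = mex{0,0,0} = 1
G(14) = mex{1,1,1} = 0
G(15) = mex{0,0,0} = 1
G(16) = mex{1,1,1} = 0
G(17) = mex{0,0,0} = 1
G(18) = mex{1,1,1} = 0
G(19) = mex{0,0,0} = 1
G(20) = mex{1,1,1} = 0
G(21) = mex{0,0,0} = 1
G(22) = mex{1,1,1} = 0
G(23) = mex{0,0,0} = 1
G(24) = mex{1,1,1} = 0
G(25) = mex{0,0,0} = 1
G(26) = mex{1,1,1} = 0
G(27) = mex{0,0,0} = 1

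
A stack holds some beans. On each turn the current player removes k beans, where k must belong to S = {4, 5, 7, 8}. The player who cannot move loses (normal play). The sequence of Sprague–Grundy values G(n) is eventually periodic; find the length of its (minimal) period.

12

G(0) = 0
G(1) = mex{} = 0
G(2) = mex{} = 0
G(3) = mex{} = 0
G(4) = mex{0} = 1
G(5) = mex{0,0} = 1
G(6) = mex{0,0} = 1
G(7) = mex{0,0,0} = 1
G(8) = mex{1,0,0,0} = 2
G(9) = mex{1,1,0,0} = 2
G(10) = mex{1,1,0,0} = 2
G(11) = mex{1,1,1,0} = 2
G(12) = mex{2,1,1,1} = 0
G(13) = mex{2,2,1,1} = 0
G(14) = mex{2,2,1,1} = 0
G(15) = mex{2,2,2,1} = 0
G(16) = mex{0,2,2,2} = 1
G(17) = mex{0,0,2,2} = 1
G(18) = mex{0,0,2,2} = 1
G(19) = mex{0,0,0,2} = 1
G(20) = mex{1,0,0,0} = 2
G(21) = mex{1,1,0,0} = 2
G(22) = mex{1,1,0,0} = 2
G(23) = mex{1,1,1,0} = 2
G(24) = mex{2,1,1,1} = 0
G(25) = mex{2,2,1,1} = 0
G(n+12) = G(n) holds for n = 0,…,7 (a full window of length max(S) = 8), so the sequence is purely periodic with period 12.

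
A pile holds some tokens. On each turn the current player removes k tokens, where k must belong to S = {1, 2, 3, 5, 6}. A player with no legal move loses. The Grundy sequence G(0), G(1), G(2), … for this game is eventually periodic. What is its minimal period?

4

G(0) = 0
G(1) = mex{0} = 1
G(2) = mex{1,0} = 2
G(3) = mex{2,1,0} = 3
G(4) = mex{3,2,1} = 0
G(5) = mex{0,3,2,0} = 1
G(6) = mex{1,0,3,1,0} = 2
G(7) = mex{2,1,0,2,1} = 3
G(8) = mex{3,2,1,3,2} = 0
G(9) = mex{0,3,2,0,3} = 1
G(10) = mex{1,0,3,1,0} = 2
G(11) = mex{2,1,0,2,1} = 3
G(12) = mex{3,2,1,3,2} = 0
G(13) = mex{0,3,2,0,3} = 1
G(14) = mex{1,0,3,1,0} = 2
G(n+4) = G(n) holds for n = 0,…,5 (a full window of length max(S) = 6), so the sequence is purely periodic with period 4.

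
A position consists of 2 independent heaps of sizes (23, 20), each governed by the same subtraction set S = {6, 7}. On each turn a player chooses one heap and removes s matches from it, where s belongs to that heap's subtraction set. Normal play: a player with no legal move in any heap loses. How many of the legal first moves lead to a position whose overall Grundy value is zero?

All heaps use S = {6, 7}:
G(0) = 0
G(1) = mex{} = 0
G(2) = mex{} = 0
G(3) = mex{} = 0
G(4) = mex{} = 0
G(5) = mex{} = 0
G(6) = mex{0} = 1
G(7) = mex{0,0} = 1
G(8) = mex{0,0} = 1
G(9) = mex{0,0} = 1
G(10) = mex{0,0} = 1
G(11) = mex{0,0} = 1
G(12) = mex{1,0} = 2
G(13) = mex{1,1} = 0
G(14) = mex{1,1} = 0
G(15) = mex{1,1} = 0
G(16) = mex{1,1} = 0
G(17) = mex{1,1} = 0
G(18) = mex{2,1} = 0
G(19) = mex{0,2} = 1
G(20) = mex{0,0} = 1
G(21) = mex{0,0} = 1
G(22) = mex{0,0} = 1
G(23) = mex{0,0} = 1
Heap A: G(23) = 1.
Heap B: G(20) = 1.
Combined Grundy value = 1 ⊕ 1 = 0.
A winning move leaves total XOR = 0, i.e. changes one component's Grundy value g to g ⊕ X where X is the current total.
Heap A: target g' = 1⊕0 = 1, but every legal move changes the Grundy value (mex property), so 0 moves.
Heap B: target g' = 1⊕0 = 1, but every legal move changes the Grundy value (mex property), so 0 moves.

0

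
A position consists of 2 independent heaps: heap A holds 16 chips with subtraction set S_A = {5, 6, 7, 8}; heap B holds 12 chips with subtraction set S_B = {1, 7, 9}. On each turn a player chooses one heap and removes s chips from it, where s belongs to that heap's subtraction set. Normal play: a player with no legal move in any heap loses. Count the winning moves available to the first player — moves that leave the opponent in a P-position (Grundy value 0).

Heap A, S = {5, 6, 7, 8}:
n :  0  1  2  3  4  5  6  7  8  9 10 11 12 13 14 15 16
G :  0  0  0  0  0  1  1  1  1  1  2  2  2  0  0  0  0
G_A(16) = 0.
Heap B, S = {1, 7, 9}:
G(0) = 0
G(1) = mex{0} = 1
G(2) = mex{1} = 0
G(3) = mex{0} = 1
G(4) = mex{1} = 0
G(5) = mex{0} = 1
G(6) = mex{1} = 0
G(7) = mex{0,0} = 1
G(8) = mex{1,1} = 0
G(9) = mex{0,0,0} = 1
G(10) = mex{1,1,1} = 0
G(11) = mex{0,0,0} = 1
G(12) = mex{1,1,1} = 0
G_B(12) = 0.
Combined Grundy value = 0 ⊕ 0 = 0.
A winning move leaves total XOR = 0, i.e. changes one component's Grundy value g to g ⊕ X where X is the current total.
Heap A: target g' = 0⊕0 = 0, but every legal move changes the Grundy value (mex property), so 0 moves.
Heap B: target g' = 0⊕0 = 0, but every legal move changes the Grundy value (mex property), so 0 moves.

0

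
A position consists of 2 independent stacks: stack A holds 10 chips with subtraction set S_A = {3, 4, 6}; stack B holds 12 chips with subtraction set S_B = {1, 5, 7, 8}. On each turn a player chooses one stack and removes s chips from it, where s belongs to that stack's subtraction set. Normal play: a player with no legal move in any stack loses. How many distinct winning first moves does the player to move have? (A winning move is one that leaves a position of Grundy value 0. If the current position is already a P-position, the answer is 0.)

Stack A, S = {3, 4, 6}:
n :  0  1  2  3  4  5  6  7  8  9 10
G :  0  0  0  1  1  1  2  2  2  0  0
G_A(10) = 0.
Stack B, S = {1, 5, 7, 8}:
n :  0  1  2  3  4  5  6  7  8  9 10 11 12
G :  0  1  0  1  0  1  0  1  2  3  2  3  2
G_B(12) = 2.
Combined Grundy value = 0 ⊕ 2 = 2.
A winning move leaves total XOR = 0, i.e. changes one component's Grundy value g to g ⊕ X where X is the current total.
Stack A: need g' = 0⊕2 = 2. Options: 10−3→G=2, 10−4→G=2, 10−6→G=1. Hits: 2.
Stack B: need g' = 2⊕2 = 0. Options: 12−1→G=3, 12−5→G=1, 12−7→G=1, 12−8→G=0. Hits: 1.

3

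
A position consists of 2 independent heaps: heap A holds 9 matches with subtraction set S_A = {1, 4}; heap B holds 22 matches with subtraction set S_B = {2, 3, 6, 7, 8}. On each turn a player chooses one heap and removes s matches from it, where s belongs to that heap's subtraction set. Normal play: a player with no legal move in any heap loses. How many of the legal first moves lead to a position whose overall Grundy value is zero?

Heap A, S = {1, 4}:
G(0) = 0
G(1) = mex{0} = 1
G(2) = mex{1} = 0
G(3) = mex{0} = 1
G(4) = mex{1,0} = 2
G(5) = mex{2,1} = 0
G(6) = mex{0,0} = 1
G(7) = mex{1,1} = 0
G(8) = mex{0,2} = 1
G(9) = mex{1,0} = 2
G_A(9) = 2.
Heap B, S = {2, 3, 6, 7, 8}:
n :  0  1  2  3  4  5  6  7  8  9 10 11 12 13 14 15 16 17 18 19 20 21 22
G :  0  0  1  1  2  0  3  1  2  2  0  3  1  2  0  0  1  1  2  0  3  1  2
G_B(22) = 2.
Combined Grundy value = 2 ⊕ 2 = 0.
A winning move leaves total XOR = 0, i.e. changes one component's Grundy value g to g ⊕ X where X is the current total.
Heap A: target g' = 2⊕0 = 2, but every legal move changes the Grundy value (mex property), so 0 moves.
Heap B: target g' = 2⊕0 = 2, but every legal move changes the Grundy value (mex property), so 0 moves.

0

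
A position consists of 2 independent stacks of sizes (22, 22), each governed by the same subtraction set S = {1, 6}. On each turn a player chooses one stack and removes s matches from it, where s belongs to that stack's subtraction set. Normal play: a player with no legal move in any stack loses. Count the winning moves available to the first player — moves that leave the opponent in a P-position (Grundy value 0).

All stacks use S = {1, 6}:
G(0) = 0
G(1) = mex{0} = 1
G(2) = mex{1} = 0
G(3) = mex{0} = 1
G(4) = mex{1} = 0
G(5) = mex{0} = 1
G(6) = mex{1,0} = 2
G(7) = mex{2,1} = 0
G(8) = mex{0,0} = 1
G(9) = mex{1,1} = 0
G(10) = mex{0,0} = 1
G(11) = mex{1,1} = 0
G(12) = mex{0,2} = 1
G(13) = mex{1,0} = 2
G(14) = mex{2,1} = 0
G(15) = mex{0,0} = 1
G(16) = mex{1,1} = 0
G(17) = mex{0,0} = 1
G(18) = mex{1,1} = 0
G(19) = mex{0,2} = 1
G(20) = mex{1,0} = 2
G(21) = mex{2,1} = 0
G(22) = mex{0,0} = 1
Stack A: G(22) = 1.
Stack B: G(22) = 1.
Combined Grundy value = 1 ⊕ 1 = 0.
A winning move leaves total XOR = 0, i.e. changes one component's Grundy value g to g ⊕ X where X is the current total.
Stack A: target g' = 1⊕0 = 1, but every legal move changes the Grundy value (mex property), so 0 moves.
Stack B: target g' = 1⊕0 = 1, but every legal move changes the Grundy value (mex property), so 0 moves.

0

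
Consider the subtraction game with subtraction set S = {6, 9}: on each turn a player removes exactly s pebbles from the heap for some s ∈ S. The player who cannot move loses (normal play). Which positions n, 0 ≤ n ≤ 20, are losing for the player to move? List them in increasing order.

G(0) = 0
G(1) = mex{} = 0
G(2) = mex{} = 0
G(3) = mex{} = 0
G(4) = mex{} = 0
G(5) = mex{} = 0
G(6) = mex{0} = 1
G(7) = mex{0} = 1
G(8) = mex{0} = 1
G(9) = mex{0,0} = 1
G(10) = mex{0,0} = 1
G(11) = mex{0,0} = 1
G(12) = mex{1,0} = 2
G(13) = mex{1,0} = 2
G(14) = mex{1,0} = 2
G(15) = mex{1,1} = 0
G(16) = mex{1,1} = 0
G(17) = mex{1,1} = 0
G(18) = mex{2,1} = 0
G(19) = mex{2,1} = 0
G(20) = mex{2,1} = 0
P-positions are exactly the n with G(n) = 0.

0, 1, 2, 3, 4, 5, 15, 16, 17, 18, 19, 20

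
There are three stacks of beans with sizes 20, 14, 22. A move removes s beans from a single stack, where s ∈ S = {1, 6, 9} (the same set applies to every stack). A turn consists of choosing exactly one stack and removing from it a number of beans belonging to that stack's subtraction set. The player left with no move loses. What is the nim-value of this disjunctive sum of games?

All stacks use S = {1, 6, 9}:
G(0) = 0
G(1) = mex{0} = 1
G(2) = mex{1} = 0
G(3) = mex{0} = 1
G(4) = mex{1} = 0
G(5) = mex{0} = 1
G(6) = mex{1,0} = 2
G(7) = mex{2,1} = 0
G(8) = mex{0,0} = 1
G(9) = mex{1,1,0} = 2
G(10) = mex{2,0,1} = 3
G(11) = mex{3,1,0} = 2
G(12) = mex{2,2,1} = 0
G(13) = mex{0,0,0} = 1
G(14) = mex{1,1,1} = 0
G(15) = mex{0,2,2} = 1
G(16) = mex{1,3,0} = 2
G(17) = mex{2,2,1} = 0
G(18) = mex{0,0,2} = 1
G(19) = mex{1,1,3} = 0
G(20) = mex{0,0,2} = 1
G(21) = mex{1,1,0} = 2
G(22) = mex{2,2,1} = 0
Stack A: G(20) = 1.
Stack B: G(14) = 0.
Stack C: G(22) = 0.
Combined Grundy value = 1 ⊕ 0 ⊕ 0 = 1.

1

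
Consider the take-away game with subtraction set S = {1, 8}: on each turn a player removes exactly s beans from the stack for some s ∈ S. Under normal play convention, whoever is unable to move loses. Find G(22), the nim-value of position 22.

0

n :  0  1  2  3  4  5  6  7  8  9 10 11 12 13 14 15 16 17 18 19 20 21 22
G :  0  1  0  1  0  1  0  1  2  0  1  0  1  0  1  0  1  2  0  1  0  1  0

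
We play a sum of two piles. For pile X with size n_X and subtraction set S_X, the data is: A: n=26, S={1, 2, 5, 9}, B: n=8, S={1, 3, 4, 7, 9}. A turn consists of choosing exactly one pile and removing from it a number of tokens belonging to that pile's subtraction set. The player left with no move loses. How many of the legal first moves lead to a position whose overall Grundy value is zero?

Pile A, S = {1, 2, 5, 9}:
n :  0  1  2  3  4  5  6  7  8  9 10 11 12 13 14 15 16 17 18 19 20 21 22 23 24 25 26
G :  0  1  2  0  1  2  0  1  2  3  0  1  2  0  1  2  0  1  2  3  0  1  2  0  1  2  0
G_A(26) = 0.
Pile B, S = {1, 3, 4, 7, 9}:
G(0) = 0
G(1) = mex{0} = 1
G(2) = mex{1} = 0
G(3) = mex{0,0} = 1
G(4) = mex{1,1,0} = 2
G(5) = mex{2,0,1} = 3
G(6) = mex{3,1,0} = 2
G(7) = mex{2,2,1,0} = 3
G(8) = mex{3,3,2,1} = 0
G_B(8) = 0.
Combined Grundy value = 0 ⊕ 0 = 0.
A winning move leaves total XOR = 0, i.e. changes one component's Grundy value g to g ⊕ X where X is the current total.
Pile A: target g' = 0⊕0 = 0, but every legal move changes the Grundy value (mex property), so 0 moves.
Pile B: target g' = 0⊕0 = 0, but every legal move changes the Grundy value (mex property), so 0 moves.

0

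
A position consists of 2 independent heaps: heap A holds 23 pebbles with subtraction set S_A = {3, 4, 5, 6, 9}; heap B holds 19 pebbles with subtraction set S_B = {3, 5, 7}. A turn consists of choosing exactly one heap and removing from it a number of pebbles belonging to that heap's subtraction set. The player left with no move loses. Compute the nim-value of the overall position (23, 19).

0

Heap A, S = {3, 4, 5, 6, 9}:
G(0) = 0
G(1) = mex{} = 0
G(2) = mex{} = 0
G(3) = mex{0} = 1
G(4) = mex{0,0} = 1
G(5) = mex{0,0,0} = 1
G(6) = mex{1,0,0,0} = 2
G(7) = mex{1,1,0,0} = 2
G(8) = mex{1,1,1,0} = 2
G(9) = mex{2,1,1,1,0} = 3
G(10) = mex{2,2,1,1,0} = 3
G(11) = mex{2,2,2,1,0} = 3
G(12) = mex{3,2,2,2,1} = 0
G(13) = mex{3,3,2,2,1} = 0
G(14) = mex{3,3,3,2,1} = 0
G(15) = mex{0,3,3,3,2} = 1
G(16) = mex{0,0,3,3,2} = 1
G(17) = mex{0,0,0,3,2} = 1
G(18) = mex{1,0,0,0,3} = 2
G(19) = mex{1,1,0,0,3} = 2
G(20) = mex{1,1,1,0,3} = 2
G(21) = mex{2,1,1,1,0} = 3
G(22) = mex{2,2,1,1,0} = 3
G(23) = mex{2,2,2,1,0} = 3
G_A(23) = 3.
Heap B, S = {3, 5, 7}:
n :  0  1  2  3  4  5  6  7  8  9 10 11 12 13 14 15 16 17 18 19
G :  0  0  0  1  1  1  2  2  2  3  0  0  0  1  1  1  2  2  2  3
G_B(19) = 3.
Combined Grundy value = 3 ⊕ 3 = 0.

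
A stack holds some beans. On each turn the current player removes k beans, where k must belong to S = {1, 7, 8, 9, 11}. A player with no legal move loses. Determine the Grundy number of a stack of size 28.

2

G(0) = 0
G(1) = mex{0} = 1
G(2) = mex{1} = 0
G(3) = mex{0} = 1
G(4) = mex{1} = 0
G(5) = mex{0} = 1
G(6) = mex{1} = 0
G(7) = mex{0,0} = 1
G(8) = mex{1,1,0} = 2
G(9) = mex{2,0,1,0} = 3
G(10) = mex{3,1,0,1} = 2
G(11) = mex{2,0,1,0,0} = 3
G(12) = mex{3,1,0,1,1} = 2
G(13) = mex{2,0,1,0,0} = 3
G(14) = mex{3,1,0,1,1} = 2
G(15) = mex{2,2,1,0,0} = 3
G(16) = mex{3,3,2,1,1} = 0
G(17) = mex{0,2,3,2,0} = 1
G(18) = mex{1,3,2,3,1} = 0
G(19) = mex{0,2,3,2,2} = 1
G(20) = mex{1,3,2,3,3} = 0
G(21) = mex{0,2,3,2,2} = 1
G(22) = mex{1,3,2,3,3} = 0
G(23) = mex{0,0,3,2,2} = 1
G(24) = mex{1,1,0,3,3} = 2
G(25) = mex{2,0,1,0,2} = 3
G(26) = mex{3,1,0,1,3} = 2
G(27) = mex{2,0,1,0,0} = 3
G(28) = mex{3,1,0,1,1} = 2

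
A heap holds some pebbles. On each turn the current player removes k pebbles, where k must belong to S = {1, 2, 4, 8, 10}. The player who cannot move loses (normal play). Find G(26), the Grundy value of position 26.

G(0) = 0
G(1) = mex{0} = 1
G(2) = mex{1,0} = 2
G(3) = mex{2,1} = 0
G(4) = mex{0,2,0} = 1
G(5) = mex{1,0,1} = 2
G(6) = mex{2,1,2} = 0
G(7) = mex{0,2,0} = 1
G(8) = mex{1,0,1,0} = 2
G(9) = mex{2,1,2,1} = 0
G(10) = mex{0,2,0,2,0} = 1
G(11) = mex{1,0,1,0,1} = 2
G(12) = mex{2,1,2,1,2} = 0
G(13) = mex{0,2,0,2,0} = 1
G(14) = mex{1,0,1,0,1} = 2
G(15) = mex{2,1,2,1,2} = 0
G(16) = mex{0,2,0,2,0} = 1
G(17) = mex{1,0,1,0,1} = 2
G(18) = mex{2,1,2,1,2} = 0
G(19) = mex{0,2,0,2,0} = 1
G(20) = mex{1,0,1,0,1} = 2
G(21) = mex{2,1,2,1,2} = 0
G(22) = mex{0,2,0,2,0} = 1
G(23) = mex{1,0,1,0,1} = 2
G(24) = mex{2,1,2,1,2} = 0
G(25) = mex{0,2,0,2,0} = 1
G(26) = mex{1,0,1,0,1} = 2

2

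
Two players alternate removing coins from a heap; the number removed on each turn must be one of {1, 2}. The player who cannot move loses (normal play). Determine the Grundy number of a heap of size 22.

1

G(0) = 0
G(1) = mex{0} = 1
G(2) = mex{1,0} = 2
G(3) = mex{2,1} = 0
G(4) = mex{0,2} = 1
G(5) = mex{1,0} = 2
G(6) = mex{2,1} = 0
G(7) = mex{0,2} = 1
G(8) = mex{1,0} = 2
G(9) = mex{2,1} = 0
G(10) = mex{0,2} = 1
G(11) = mex{1,0} = 2
G(12) = mex{2,1} = 0
G(13) = mex{0,2} = 1
G(14) = mex{1,0} = 2
G(15) = mex{2,1} = 0
G(16) = mex{0,2} = 1
G(17) = mex{1,0} = 2
G(18) = mex{2,1} = 0
G(19) = mex{0,2} = 1
G(20) = mex{1,0} = 2
G(21) = mex{2,1} = 0
G(22) = mex{0,2} = 1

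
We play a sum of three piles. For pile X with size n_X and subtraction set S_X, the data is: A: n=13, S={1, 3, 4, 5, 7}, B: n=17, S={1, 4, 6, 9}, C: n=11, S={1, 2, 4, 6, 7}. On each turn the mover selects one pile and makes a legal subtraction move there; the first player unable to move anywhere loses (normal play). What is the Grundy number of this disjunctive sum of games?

3

Pile A, S = {1, 3, 4, 5, 7}:
G(0) = 0
G(1) = mex{0} = 1
G(2) = mex{1} = 0
G(3) = mex{0,0} = 1
G(4) = mex{1,1,0} = 2
G(5) = mex{2,0,1,0} = 3
G(6) = mex{3,1,0,1} = 2
G(7) = mex{2,2,1,0,0} = 3
G(8) = mex{3,3,2,1,1} = 0
G(9) = mex{0,2,3,2,0} = 1
G(10) = mex{1,3,2,3,1} = 0
G(11) = mex{0,0,3,2,2} = 1
G(12) = mex{1,1,0,3,3} = 2
G(13) = mex{2,0,1,0,2} = 3
G_A(13) = 3.
Pile B, S = {1, 4, 6, 9}:
G(0) = 0
G(1) = mex{0} = 1
G(2) = mex{1} = 0
G(3) = mex{0} = 1
G(4) = mex{1,0} = 2
G(5) = mex{2,1} = 0
G(6) = mex{0,0,0} = 1
G(7) = mex{1,1,1} = 0
G(8) = mex{0,2,0} = 1
G(9) = mex{1,0,1,0} = 2
G(10) = mex{2,1,2,1} = 0
G(11) = mex{0,0,0,0} = 1
G(12) = mex{1,1,1,1} = 0
G(13) = mex{0,2,0,2} = 1
G(14) = mex{1,0,1,0} = 2
G(15) = mex{2,1,2,1} = 0
G(16) = mex{0,0,0,0} = 1
G(17) = mex{1,1,1,1} = 0
G_B(17) = 0.
Pile C, S = {1, 2, 4, 6, 7}:
n :  0  1  2  3  4  5  6  7  8  9 10 11
G :  0  1  2  0  1  2  3  4  0  1  2  0
G_C(11) = 0.
Combined Grundy value = 3 ⊕ 0 ⊕ 0 = 3.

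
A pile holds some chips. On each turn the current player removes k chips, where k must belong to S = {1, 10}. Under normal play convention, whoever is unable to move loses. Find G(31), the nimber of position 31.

n :  0  1  2  3  4  5  6  7  8  9 10 11 12 13 14 15 16 17 18 19 20 21 22 23 24 25 26 27 28 29 30 31
G :  0  1  0  1  0  1  0  1  0  1  2  0  1  0  1  0  1  0  1  0  1  2  0  1  0  1  0  1  0  1  0  1

1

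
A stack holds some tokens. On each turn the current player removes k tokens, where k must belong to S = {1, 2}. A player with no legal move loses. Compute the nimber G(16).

1

n :  0  1  2  3  4  5  6  7  8  9 10 11 12 13 14 15 16
G :  0  1  2  0  1  2  0  1  2  0  1  2  0  1  2  0  1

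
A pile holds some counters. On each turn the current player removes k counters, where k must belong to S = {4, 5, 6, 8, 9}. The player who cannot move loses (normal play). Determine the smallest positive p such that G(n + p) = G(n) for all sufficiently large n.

n :  0  1  2  3  4  5  6  7  8  9 10 11 12 13 14 15 16 17 18 19 20 21 22 23 24 25 26 27
G :  0  0  0  0  1  1  1  1  2  2  2  2  3  0  0  0  0  1  1  1  1  2  2  2  2  3  0  0
G(n+13) = G(n) holds for n = 0,…,8 (a full window of length max(S) = 9), so the sequence is purely periodic with period 13.

13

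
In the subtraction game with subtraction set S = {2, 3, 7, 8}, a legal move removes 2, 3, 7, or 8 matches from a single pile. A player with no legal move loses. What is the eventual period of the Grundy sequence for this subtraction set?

n :  0  1  2  3  4  5  6  7  8  9 10 11 12 13 14
G :  0  0  1  1  2  0  0  1  1  2  0  0  1  1  2
G(n+5) = G(n) holds for n = 0,…,7 (a full window of length max(S) = 8), so the sequence is purely periodic with period 5.

5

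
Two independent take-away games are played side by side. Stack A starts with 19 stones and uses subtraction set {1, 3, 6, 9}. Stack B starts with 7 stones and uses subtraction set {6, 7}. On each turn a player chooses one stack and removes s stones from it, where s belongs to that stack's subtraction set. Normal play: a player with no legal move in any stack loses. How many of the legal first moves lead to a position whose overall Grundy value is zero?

1

Stack A, S = {1, 3, 6, 9}:
G(0) = 0
G(1) = mex{0} = 1
G(2) = mex{1} = 0
G(3) = mex{0,0} = 1
G(4) = mex{1,1} = 0
G(5) = mex{0,0} = 1
G(6) = mex{1,1,0} = 2
G(7) = mex{2,0,1} = 3
G(8) = mex{3,1,0} = 2
G(9) = mex{2,2,1,0} = 3
G(10) = mex{3,3,0,1} = 2
G(11) = mex{2,2,1,0} = 3
G(12) = mex{3,3,2,1} = 0
G(13) = mex{0,2,3,0} = 1
G(14) = mex{1,3,2,1} = 0
G(15) = mex{0,0,3,2} = 1
G(16) = mex{1,1,2,3} = 0
G(17) = mex{0,0,3,2} = 1
G(18) = mex{1,1,0,3} = 2
G(19) = mex{2,0,1,2} = 3
G_A(19) = 3.
Stack B, S = {6, 7}:
G(0) = 0
G(1) = mex{} = 0
G(2) = mex{} = 0
G(3) = mex{} = 0
G(4) = mex{} = 0
G(5) = mex{} = 0
G(6) = mex{0} = 1
G(7) = mex{0,0} = 1
G_B(7) = 1.
Combined Grundy value = 3 ⊕ 1 = 2.
A winning move leaves total XOR = 0, i.e. changes one component's Grundy value g to g ⊕ X where X is the current total.
Stack A: need g' = 3⊕2 = 1. Options: 19−1→G=2, 19−3→G=0, 19−6→G=1, 19−9→G=2. Hits: 1.
Stack B: need g' = 1⊕2 = 3. Options: 7−6→G=0, 7−7→G=0. Hits: 0.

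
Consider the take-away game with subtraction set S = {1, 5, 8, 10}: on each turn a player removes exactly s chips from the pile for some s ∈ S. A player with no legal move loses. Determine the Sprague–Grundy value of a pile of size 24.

n :  0  1  2  3  4  5  6  7  8  9 10 11 12 13 14 15 16 17 18 19 20 21 22 23 24
G :  0  1  0  1  0  1  0  1  2  3  2  3  2  0  1  0  1  0  1  0  1  2  3  2  3

3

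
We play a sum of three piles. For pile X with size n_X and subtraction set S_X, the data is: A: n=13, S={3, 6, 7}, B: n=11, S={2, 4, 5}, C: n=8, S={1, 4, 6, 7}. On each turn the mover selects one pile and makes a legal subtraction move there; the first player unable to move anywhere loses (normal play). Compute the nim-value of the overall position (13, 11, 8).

0

Pile A, S = {3, 6, 7}:
G(0) = 0
G(1) = mex{} = 0
G(2) = mex{} = 0
G(3) = mex{0} = 1
G(4) = mex{0} = 1
G(5) = mex{0} = 1
G(6) = mex{1,0} = 2
G(7) = mex{1,0,0} = 2
G(8) = mex{1,0,0} = 2
G(9) = mex{2,1,0} = 3
G(10) = mex{2,1,1} = 0
G(11) = mex{2,1,1} = 0
G(12) = mex{3,2,1} = 0
G(13) = mex{0,2,2} = 1
G_A(13) = 1.
Pile B, S = {2, 4, 5}:
n :  0  1  2  3  4  5  6  7  8  9 10 11
G :  0  0  1  1  2  2  3  0  0  1  1  2
G_B(11) = 2.
Pile C, S = {1, 4, 6, 7}:
n : 0 1 2 3 4 5 6 7 8
G : 0 1 0 1 2 0 1 2 3
G_C(8) = 3.
Combined Grundy value = 1 ⊕ 2 ⊕ 3 = 0.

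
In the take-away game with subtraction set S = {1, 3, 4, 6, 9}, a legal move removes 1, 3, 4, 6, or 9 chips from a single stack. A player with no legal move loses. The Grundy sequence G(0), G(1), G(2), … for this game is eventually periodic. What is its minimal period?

n :  0  1  2  3  4  5  6  7  8  9 10 11 12 13 14 15 16 17 18 19 20 21 22 23 24 25
G :  0  1  0  1  2  3  2  0  1  4  3  2  0  1  0  1  2  3  2  0  1  4  3  2  0  1
G(n+12) = G(n) holds for n = 0,…,8 (a full window of length max(S) = 9), so the sequence is purely periodic with period 12.

12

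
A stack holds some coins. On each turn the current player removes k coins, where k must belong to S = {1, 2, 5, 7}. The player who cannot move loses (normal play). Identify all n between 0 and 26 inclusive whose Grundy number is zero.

0, 3, 6, 9, 12, 15, 18, 21, 24

n :  0  1  2  3  4  5  6  7  8  9 10 11 12 13 14 15 16 17 18 19 20 21 22 23 24 25 26
G :  0  1  2  0  1  2  0  1  2  0  1  2  0  1  2  0  1  2  0  1  2  0  1  2  0  1  2
P-positions are exactly the n with G(n) = 0.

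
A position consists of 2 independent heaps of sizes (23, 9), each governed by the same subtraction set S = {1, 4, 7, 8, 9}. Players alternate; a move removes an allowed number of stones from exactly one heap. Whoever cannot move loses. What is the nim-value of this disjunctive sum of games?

1

All heaps use S = {1, 4, 7, 8, 9}:
n :  0  1  2  3  4  5  6  7  8  9 10 11 12 13 14 15 16 17 18 19 20 21 22 23
G :  0  1  0  1  2  0  1  2  3  2  3  4  5  3  4  0  1  0  1  2  0  1  2  3
Heap A: G(23) = 3.
Heap B: G(9) = 2.
Combined Grundy value = 3 ⊕ 2 = 1.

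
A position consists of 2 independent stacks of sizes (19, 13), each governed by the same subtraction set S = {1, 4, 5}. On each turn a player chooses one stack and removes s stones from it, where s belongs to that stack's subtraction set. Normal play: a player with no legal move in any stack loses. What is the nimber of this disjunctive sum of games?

All stacks use S = {1, 4, 5}:
n :  0  1  2  3  4  5  6  7  8  9 10 11 12 13 14 15 16 17 18 19
G :  0  1  0  1  2  3  2  3  0  1  0  1  2  3  2  3  0  1  0  1
Stack A: G(19) = 1.
Stack B: G(13) = 3.
Combined Grundy value = 1 ⊕ 3 = 2.

2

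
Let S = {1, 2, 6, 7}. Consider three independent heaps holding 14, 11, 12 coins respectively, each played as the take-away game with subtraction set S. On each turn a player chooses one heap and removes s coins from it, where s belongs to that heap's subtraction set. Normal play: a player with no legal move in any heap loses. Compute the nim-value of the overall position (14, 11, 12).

2

All heaps use S = {1, 2, 6, 7}:
n :  0  1  2  3  4  5  6  7  8  9 10 11 12 13 14
G :  0  1  2  0  1  2  3  4  0  1  2  0  1  2  3
Heap A: G(14) = 3.
Heap B: G(11) = 0.
Heap C: G(12) = 1.
Combined Grundy value = 3 ⊕ 0 ⊕ 1 = 2.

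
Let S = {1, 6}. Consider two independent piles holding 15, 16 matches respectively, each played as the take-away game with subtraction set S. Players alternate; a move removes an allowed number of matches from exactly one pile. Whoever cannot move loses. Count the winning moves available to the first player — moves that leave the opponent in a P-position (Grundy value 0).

All piles use S = {1, 6}:
n :  0  1  2  3  4  5  6  7  8  9 10 11 12 13 14 15 16
G :  0  1  0  1  0  1  2  0  1  0  1  0  1  2  0  1  0
Pile A: G(15) = 1.
Pile B: G(16) = 0.
Combined Grundy value = 1 ⊕ 0 = 1.
A winning move leaves total XOR = 0, i.e. changes one component's Grundy value g to g ⊕ X where X is the current total.
Pile A: need g' = 1⊕1 = 0. Options: 15−1→G=0, 15−6→G=0. Hits: 2.
Pile B: need g' = 0⊕1 = 1. Options: 16−1→G=1, 16−6→G=1. Hits: 2.

4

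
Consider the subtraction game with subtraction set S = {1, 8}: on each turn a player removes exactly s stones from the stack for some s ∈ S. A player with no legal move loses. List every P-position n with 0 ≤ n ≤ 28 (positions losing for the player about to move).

0, 2, 4, 6, 9, 11, 13, 15, 18, 20, 22, 24, 27

n :  0  1  2  3  4  5  6  7  8  9 10 11 12 13 14 15 16 17 18 19 20 21 22 23 24 25 26 27 28
G :  0  1  0  1  0  1  0  1  2  0  1  0  1  0  1  0  1  2  0  1  0  1  0  1  0  1  2  0  1
P-positions are exactly the n with G(n) = 0.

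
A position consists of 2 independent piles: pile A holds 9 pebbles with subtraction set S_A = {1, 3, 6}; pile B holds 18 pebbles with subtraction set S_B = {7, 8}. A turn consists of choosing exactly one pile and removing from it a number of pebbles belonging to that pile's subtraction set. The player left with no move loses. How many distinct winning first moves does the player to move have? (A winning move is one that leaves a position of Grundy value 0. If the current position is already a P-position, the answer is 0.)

Pile A, S = {1, 3, 6}:
G(0) = 0
G(1) = mex{0} = 1
G(2) = mex{1} = 0
G(3) = mex{0,0} = 1
G(4) = mex{1,1} = 0
G(5) = mex{0,0} = 1
G(6) = mex{1,1,0} = 2
G(7) = mex{2,0,1} = 3
G(8) = mex{3,1,0} = 2
G(9) = mex{2,2,1} = 0
G_A(9) = 0.
Pile B, S = {7, 8}:
n :  0  1  2  3  4  5  6  7  8  9 10 11 12 13 14 15 16 17 18
G :  0  0  0  0  0  0  0  1  1  1  1  1  1  1  2  0  0  0  0
G_B(18) = 0.
Combined Grundy value = 0 ⊕ 0 = 0.
A winning move leaves total XOR = 0, i.e. changes one component's Grundy value g to g ⊕ X where X is the current total.
Pile A: target g' = 0⊕0 = 0, but every legal move changes the Grundy value (mex property), so 0 moves.
Pile B: target g' = 0⊕0 = 0, but every legal move changes the Grundy value (mex property), so 0 moves.

0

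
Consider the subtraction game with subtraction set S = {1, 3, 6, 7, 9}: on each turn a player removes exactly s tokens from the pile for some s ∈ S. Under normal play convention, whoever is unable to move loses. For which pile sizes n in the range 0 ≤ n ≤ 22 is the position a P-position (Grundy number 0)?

n :  0  1  2  3  4  5  6  7  8  9 10 11 12 13 14 15 16 17 18 19 20 21 22
G :  0  1  0  1  0  1  2  3  2  3  2  3  0  1  0  1  0  1  2  3  2  3  2
P-positions are exactly the n with G(n) = 0.

0, 2, 4, 12, 14, 16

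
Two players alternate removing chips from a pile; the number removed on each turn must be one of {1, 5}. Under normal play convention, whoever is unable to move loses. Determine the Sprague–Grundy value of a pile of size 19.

G(0) = 0
G(1) = mex{0} = 1
G(2) = mex{1} = 0
G(3) = mex{0} = 1
G(4) = mex{1} = 0
G(5) = mex{0,0} = 1
G(6) = mex{1,1} = 0
G(7) = mex{0,0} = 1
G(8) = mex{1,1} = 0
G(9) = mex{0,0} = 1
G(10) = mex{1,1} = 0
G(11) = mex{0,0} = 1
G(12) = mex{1,1} = 0
G(13) = mex{0,0} = 1
G(14) = mex{1,1} = 0
G(15) = mex{0,0} = 1
G(16) = mex{1,1} = 0
G(17) = mex{0,0} = 1
G(18) = mex{1,1} = 0
G(19) = mex{0,0} = 1

1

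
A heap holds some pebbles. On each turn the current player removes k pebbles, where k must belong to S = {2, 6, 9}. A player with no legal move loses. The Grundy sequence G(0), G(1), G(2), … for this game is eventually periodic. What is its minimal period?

n :  0  1  2  3  4  5  6  7  8  9 10 11 12 13 14 15 16 17 18 19 20 21 22 23 24 25 26 27 28 29 30 31
G :  0  0  1  1  0  0  1  1  0  2  1  3  0  2  1  0  0  1  1  0  0  1  1  0  2  1  3  0  2  1  0  0
G(n+15) = G(n) holds for n = 0,…,8 (a full window of length max(S) = 9), so the sequence is purely periodic with period 15.

15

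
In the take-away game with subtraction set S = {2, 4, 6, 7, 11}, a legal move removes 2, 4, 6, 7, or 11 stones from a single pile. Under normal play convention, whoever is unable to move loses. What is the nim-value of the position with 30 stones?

1

n :  0  1  2  3  4  5  6  7  8  9 10 11 12 13 14 15 16 17 18 19 20 21 22 23 24 25 26 27 28 29 30
G :  0  0  1  1  2  2  3  3  4  0  0  1  1  2  2  3  3  4  0  0  1  1  2  2  3  3  4  0  0  1  1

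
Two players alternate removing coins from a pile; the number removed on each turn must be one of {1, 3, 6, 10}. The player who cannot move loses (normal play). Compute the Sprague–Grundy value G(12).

1

n :  0  1  2  3  4  5  6  7  8  9 10 11 12
G :  0  1  0  1  0  1  2  3  2  0  1  0  1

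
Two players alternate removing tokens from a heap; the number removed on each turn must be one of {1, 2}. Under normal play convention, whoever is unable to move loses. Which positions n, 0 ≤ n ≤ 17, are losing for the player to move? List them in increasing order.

n :  0  1  2  3  4  5  6  7  8  9 10 11 12 13 14 15 16 17
G :  0  1  2  0  1  2  0  1  2  0  1  2  0  1  2  0  1  2
P-positions are exactly the n with G(n) = 0.

0, 3, 6, 9, 12, 15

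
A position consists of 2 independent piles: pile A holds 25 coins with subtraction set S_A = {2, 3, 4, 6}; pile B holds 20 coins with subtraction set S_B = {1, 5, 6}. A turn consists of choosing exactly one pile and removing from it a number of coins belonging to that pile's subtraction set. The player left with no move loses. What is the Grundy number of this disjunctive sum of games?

3

Pile A, S = {2, 3, 4, 6}:
n :  0  1  2  3  4  5  6  7  8  9 10 11 12 13 14 15 16 17 18 19 20 21 22 23 24 25
G :  0  0  1  1  2  2  3  3  0  0  1  1  2  2  3  3  0  0  1  1  2  2  3  3  0  0
G_A(25) = 0.
Pile B, S = {1, 5, 6}:
n :  0  1  2  3  4  5  6  7  8  9 10 11 12 13 14 15 16 17 18 19 20
G :  0  1  0  1  0  1  2  3  2  3  2  0  1  0  1  0  1  2  3  2  3
G_B(20) = 3.
Combined Grundy value = 0 ⊕ 3 = 3.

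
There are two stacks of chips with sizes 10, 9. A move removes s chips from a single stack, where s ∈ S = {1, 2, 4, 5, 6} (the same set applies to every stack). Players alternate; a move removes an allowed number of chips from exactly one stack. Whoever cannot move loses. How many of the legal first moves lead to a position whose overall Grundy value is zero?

All stacks use S = {1, 2, 4, 5, 6}:
G(0) = 0
G(1) = mex{0} = 1
G(2) = mex{1,0} = 2
G(3) = mex{2,1} = 0
G(4) = mex{0,2,0} = 1
G(5) = mex{1,0,1,0} = 2
G(6) = mex{2,1,2,1,0} = 3
G(7) = mex{3,2,0,2,1} = 4
G(8) = mex{4,3,1,0,2} = 5
G(9) = mex{5,4,2,1,0} = 3
G(10) = mex{3,5,3,2,1} = 0
Stack A: G(10) = 0.
Stack B: G(9) = 3.
Combined Grundy value = 0 ⊕ 3 = 3.
A winning move leaves total XOR = 0, i.e. changes one component's Grundy value g to g ⊕ X where X is the current total.
Stack A: need g' = 0⊕3 = 3. Options: 10−1→G=3, 10−2→G=5, 10−4→G=3, 10−5→G=2, 10−6→G=1. Hits: 2.
Stack B: need g' = 3⊕3 = 0. Options: 9−1→G=5, 9−2→G=4, 9−4→G=2, 9−5→G=1, 9−6→G=0. Hits: 1.

3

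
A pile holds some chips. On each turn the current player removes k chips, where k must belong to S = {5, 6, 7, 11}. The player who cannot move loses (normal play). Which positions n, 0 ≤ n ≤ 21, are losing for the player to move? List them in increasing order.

0, 1, 2, 3, 4, 16, 17, 18, 19, 20

n :  0  1  2  3  4  5  6  7  8  9 10 11 12 13 14 15 16 17 18 19 20 21
G :  0  0  0  0  0  1  1  1  1  1  2  2  2  2  2  3  0  0  0  0  0  1
P-positions are exactly the n with G(n) = 0.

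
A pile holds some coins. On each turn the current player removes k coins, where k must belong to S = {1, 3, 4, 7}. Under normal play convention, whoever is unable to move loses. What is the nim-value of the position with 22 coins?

n :  0  1  2  3  4  5  6  7  8  9 10 11 12 13 14 15 16 17 18 19 20 21 22
G :  0  1  0  1  2  3  2  3  0  1  0  1  2  3  2  3  0  1  0  1  2  3  2

2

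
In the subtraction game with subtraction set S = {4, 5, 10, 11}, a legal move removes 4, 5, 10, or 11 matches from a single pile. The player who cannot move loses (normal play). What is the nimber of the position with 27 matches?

G(0) = 0
G(1) = mex{} = 0
G(2) = mex{} = 0
G(3) = mex{} = 0
G(4) = mex{0} = 1
G(5) = mex{0,0} = 1
G(6) = mex{0,0} = 1
G(7) = mex{0,0} = 1
G(8) = mex{1,0} = 2
G(9) = mex{1,1} = 0
G(10) = mex{1,1,0} = 2
G(11) = mex{1,1,0,0} = 2
G(12) = mex{2,1,0,0} = 3
G(13) = mex{0,2,0,0} = 1
G(14) = mex{2,0,1,0} = 3
G(15) = mex{2,2,1,1} = 0
G(16) = mex{3,2,1,1} = 0
G(17) = mex{1,3,1,1} = 0
G(18) = mex{3,1,2,1} = 0
G(19) = mex{0,3,0,2} = 1
G(20) = mex{0,0,2,0} = 1
G(21) = mex{0,0,2,2} = 1
G(22) = mex{0,0,3,2} = 1
G(23) = mex{1,0,1,3} = 2
G(24) = mex{1,1,3,1} = 0
G(25) = mex{1,1,0,3} = 2
G(26) = mex{1,1,0,0} = 2
G(27) = mex{2,1,0,0} = 3

3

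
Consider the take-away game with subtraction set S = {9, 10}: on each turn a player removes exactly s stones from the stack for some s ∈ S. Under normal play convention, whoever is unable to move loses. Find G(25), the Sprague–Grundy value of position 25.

G(0) = 0
G(1) = mex{} = 0
G(2) = mex{} = 0
G(3) = mex{} = 0
G(4) = mex{} = 0
G(5) = mex{} = 0
G(6) = mex{} = 0
G(7) = mex{} = 0
G(8) = mex{} = 0
G(9) = mex{0} = 1
G(10) = mex{0,0} = 1
G(11) = mex{0,0} = 1
G(12) = mex{0,0} = 1
G(13) = mex{0,0} = 1
G(14) = mex{0,0} = 1
G(15) = mex{0,0} = 1
G(16) = mex{0,0} = 1
G(17) = mex{0,0} = 1
G(18) = mex{1,0} = 2
G(19) = mex{1,1} = 0
G(20) = mex{1,1} = 0
G(21) = mex{1,1} = 0
G(22) = mex{1,1} = 0
G(23) = mex{1,1} = 0
G(24) = mex{1,1} = 0
G(25) = mex{1,1} = 0

0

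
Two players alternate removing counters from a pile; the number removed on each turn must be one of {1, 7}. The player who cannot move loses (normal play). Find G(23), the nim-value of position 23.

n :  0  1  2  3  4  5  6  7  8  9 10 11 12 13 14 15 16 17 18 19 20 21 22 23
G :  0  1  0  1  0  1  0  1  0  1  0  1  0  1  0  1  0  1  0  1  0  1  0  1

1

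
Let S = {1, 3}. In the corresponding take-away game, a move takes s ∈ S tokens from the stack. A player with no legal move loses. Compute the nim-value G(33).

G(0) = 0
G(1) = mex{0} = 1
G(2) = mex{1} = 0
G(3) = mex{0,0} = 1
G(4) = mex{1,1} = 0
G(5) = mex{0,0} = 1
G(6) = mex{1,1} = 0
G(7) = mex{0,0} = 1
G(8) = mex{1,1} = 0
G(9) = mex{0,0} = 1
G(10) = mex{1,1} = 0
G(11) = mex{0,0} = 1
G(12) = mex{1,1} = 0
G(13) = mex{0,0} = 1
G(14) = mex{1,1} = 0
G(15) = mex{0,0} = 1
G(16) = mex{1,1} = 0
G(17) = mex{0,0} = 1
G(18) = mex{1,1} = 0
G(19) = mex{0,0} = 1
G(20) = mex{1,1} = 0
G(21) = mex{0,0} = 1
G(22) = mex{1,1} = 0
G(23) = mex{0,0} = 1
G(24) = mex{1,1} = 0
G(25) = mex{0,0} = 1
G(26) = mex{1,1} = 0
G(27) = mex{0,0} = 1
G(28) = mex{1,1} = 0
G(29) = mex{0,0} = 1
G(30) = mex{1,1} = 0
G(31) = mex{0,0} = 1
G(32) = mex{1,1} = 0
G(33) = mex{0,0} = 1

1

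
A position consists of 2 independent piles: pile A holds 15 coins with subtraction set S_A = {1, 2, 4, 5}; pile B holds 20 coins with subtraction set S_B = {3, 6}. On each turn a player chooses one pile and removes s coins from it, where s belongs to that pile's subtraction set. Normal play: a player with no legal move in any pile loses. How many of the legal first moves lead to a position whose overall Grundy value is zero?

0

Pile A, S = {1, 2, 4, 5}:
n :  0  1  2  3  4  5  6  7  8  9 10 11 12 13 14 15
G :  0  1  2  0  1  2  0  1  2  0  1  2  0  1  2  0
G_A(15) = 0.
Pile B, S = {3, 6}:
n :  0  1  2  3  4  5  6  7  8  9 10 11 12 13 14 15 16 17 18 19 20
G :  0  0  0  1  1  1  2  2  2  0  0  0  1  1  1  2  2  2  0  0  0
G_B(20) = 0.
Combined Grundy value = 0 ⊕ 0 = 0.
A winning move leaves total XOR = 0, i.e. changes one component's Grundy value g to g ⊕ X where X is the current total.
Pile A: target g' = 0⊕0 = 0, but every legal move changes the Grundy value (mex property), so 0 moves.
Pile B: target g' = 0⊕0 = 0, but every legal move changes the Grundy value (mex property), so 0 moves.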